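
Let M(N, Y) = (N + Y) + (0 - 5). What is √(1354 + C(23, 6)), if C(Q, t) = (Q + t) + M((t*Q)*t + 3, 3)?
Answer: 2*√553 ≈ 47.032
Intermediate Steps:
M(N, Y) = -5 + N + Y (M(N, Y) = (N + Y) - 5 = -5 + N + Y)
C(Q, t) = 1 + Q + t + Q*t² (C(Q, t) = (Q + t) + (-5 + ((t*Q)*t + 3) + 3) = (Q + t) + (-5 + ((Q*t)*t + 3) + 3) = (Q + t) + (-5 + (Q*t² + 3) + 3) = (Q + t) + (-5 + (3 + Q*t²) + 3) = (Q + t) + (1 + Q*t²) = 1 + Q + t + Q*t²)
√(1354 + C(23, 6)) = √(1354 + (1 + 23 + 6 + 23*6²)) = √(1354 + (1 + 23 + 6 + 23*36)) = √(1354 + (1 + 23 + 6 + 828)) = √(1354 + 858) = √2212 = 2*√553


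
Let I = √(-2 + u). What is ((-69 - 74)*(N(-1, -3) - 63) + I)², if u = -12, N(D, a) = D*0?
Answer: (9009 + I*√14)² ≈ 8.1162e+7 + 6.74e+4*I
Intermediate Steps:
N(D, a) = 0
I = I*√14 (I = √(-2 - 12) = √(-14) = I*√14 ≈ 3.7417*I)
((-69 - 74)*(N(-1, -3) - 63) + I)² = ((-69 - 74)*(0 - 63) + I*√14)² = (-143*(-63) + I*√14)² = (9009 + I*√14)²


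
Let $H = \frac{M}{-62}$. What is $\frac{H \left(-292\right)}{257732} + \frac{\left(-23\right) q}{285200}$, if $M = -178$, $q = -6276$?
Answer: $\frac{100445677}{199742300} \approx 0.50288$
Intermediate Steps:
$H = \frac{89}{31}$ ($H = - \frac{178}{-62} = \left(-178\right) \left(- \frac{1}{62}\right) = \frac{89}{31} \approx 2.871$)
$\frac{H \left(-292\right)}{257732} + \frac{\left(-23\right) q}{285200} = \frac{\frac{89}{31} \left(-292\right)}{257732} + \frac{\left(-23\right) \left(-6276\right)}{285200} = \left(- \frac{25988}{31}\right) \frac{1}{257732} + 144348 \cdot \frac{1}{285200} = - \frac{6497}{1997423} + \frac{1569}{3100} = \frac{100445677}{199742300}$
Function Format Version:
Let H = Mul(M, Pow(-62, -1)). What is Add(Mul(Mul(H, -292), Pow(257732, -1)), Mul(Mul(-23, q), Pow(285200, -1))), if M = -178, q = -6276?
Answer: Rational(100445677, 199742300) ≈ 0.50288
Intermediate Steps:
H = Rational(89, 31) (H = Mul(-178, Pow(-62, -1)) = Mul(-178, Rational(-1, 62)) = Rational(89, 31) ≈ 2.8710)
Add(Mul(Mul(H, -292), Pow(257732, -1)), Mul(Mul(-23, q), Pow(285200, -1))) = Add(Mul(Mul(Rational(89, 31), -292), Pow(257732, -1)), Mul(Mul(-23, -6276), Pow(285200, -1))) = Add(Mul(Rational(-25988, 31), Rational(1, 257732)), Mul(144348, Rational(1, 285200))) = Add(Rational(-6497, 1997423), Rational(1569, 3100)) = Rational(100445677, 199742300)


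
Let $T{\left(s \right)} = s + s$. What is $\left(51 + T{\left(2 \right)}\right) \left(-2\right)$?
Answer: $-110$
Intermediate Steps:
$T{\left(s \right)} = 2 s$
$\left(51 + T{\left(2 \right)}\right) \left(-2\right) = \left(51 + 2 \cdot 2\right) \left(-2\right) = \left(51 + 4\right) \left(-2\right) = 55 \left(-2\right) = -110$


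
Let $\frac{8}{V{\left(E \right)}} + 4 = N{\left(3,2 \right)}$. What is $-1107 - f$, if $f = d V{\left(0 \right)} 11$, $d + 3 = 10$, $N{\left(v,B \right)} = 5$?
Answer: $-1723$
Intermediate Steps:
$V{\left(E \right)} = 8$ ($V{\left(E \right)} = \frac{8}{-4 + 5} = \frac{8}{1} = 8 \cdot 1 = 8$)
$d = 7$ ($d = -3 + 10 = 7$)
$f = 616$ ($f = 7 \cdot 8 \cdot 11 = 56 \cdot 11 = 616$)
$-1107 - f = -1107 - 616 = -1723$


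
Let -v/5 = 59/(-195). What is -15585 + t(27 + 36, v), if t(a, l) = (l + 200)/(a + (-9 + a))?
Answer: -71106496/4563 ≈ -15583.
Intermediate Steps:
v = 59/39 (v = -295/(-195) = -295*(-1)/195 = -5*(-59/195) = 59/39 ≈ 1.5128)
t(a, l) = (200 + l)/(-9 + 2*a)
-15585 + t(27 + 36, v) = -15585 + (200 + 59/39)/(-9 + 2*(27 + 36)) = -15585 + (7859/39)/(-9 + 2*63) = -15585 + (7859/39)/(-9 + 126) = -15585 + (7859/39)/117 = -15585 + (1/117)*(7859/39) = -15585 + 7859/4563 = -71106496/4563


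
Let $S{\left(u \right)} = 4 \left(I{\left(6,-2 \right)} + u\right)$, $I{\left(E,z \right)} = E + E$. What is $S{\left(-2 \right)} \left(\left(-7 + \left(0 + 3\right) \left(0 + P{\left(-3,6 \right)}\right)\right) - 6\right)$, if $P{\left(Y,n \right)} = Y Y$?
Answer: $560$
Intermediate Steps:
$I{\left(E,z \right)} = 2 E$
$S{\left(u \right)} = 48 + 4 u$ ($S{\left(u \right)} = 4 \left(2 \cdot 6 + u\right) = 4 \left(12 + u\right) = 48 + 4 u$)
$P{\left(Y,n \right)} = Y^{2}$
$S{\left(-2 \right)} \left(\left(-7 + \left(0 + 3\right) \left(0 + P{\left(-3,6 \right)}\right)\right) - 6\right) = \left(48 + 4 \left(-2\right)\right) \left(\left(-7 + \left(0 + 3\right) \left(0 + \left(-3\right)^{2}\right)\right) - 6\right) = \left(48 - 8\right) \left(\left(-7 + 3 \left(0 + 9\right)\right) - 6\right) = 40 \left(\left(-7 + 3 \cdot 9\right) - 6\right) = 40 \left(\left(-7 + 27\right) - 6\right) = 40 \left(20 - 6\right) = 40 \cdot 14 = 560$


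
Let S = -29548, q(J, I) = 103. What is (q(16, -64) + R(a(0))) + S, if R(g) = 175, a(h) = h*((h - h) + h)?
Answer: -29270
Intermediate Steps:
a(h) = h**2 (a(h) = h*(0 + h) = h*h = h**2)
(q(16, -64) + R(a(0))) + S = (103 + 175) - 29548 = 278 - 29548 = -29270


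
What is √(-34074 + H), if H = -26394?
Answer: 2*I*√15117 ≈ 245.9*I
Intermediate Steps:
√(-34074 + H) = √(-34074 - 26394) = √(-60468) = 2*I*√15117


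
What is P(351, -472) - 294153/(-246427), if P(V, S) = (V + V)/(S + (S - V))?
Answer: 207936381/319122965 ≈ 0.65159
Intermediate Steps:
P(V, S) = 2*V/(-V + 2*S) (P(V, S) = (2*V)/(-V + 2*S) = 2*V/(-V + 2*S))
P(351, -472) - 294153/(-246427) = 2*351/(-1*351 + 2*(-472)) - 294153/(-246427) = 2*351/(-351 - 944) - 294153*(-1/246427) = 2*351/(-1295) + 294153/246427 = 2*351*(-1/1295) + 294153/246427 = -702/1295 + 294153/246427 = 207936381/319122965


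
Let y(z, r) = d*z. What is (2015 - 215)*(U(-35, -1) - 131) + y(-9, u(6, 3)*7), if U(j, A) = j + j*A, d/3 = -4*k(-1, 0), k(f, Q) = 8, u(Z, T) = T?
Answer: -234936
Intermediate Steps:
d = -96 (d = 3*(-4*8) = 3*(-32) = -96)
U(j, A) = j + A*j
y(z, r) = -96*z
(2015 - 215)*(U(-35, -1) - 131) + y(-9, u(6, 3)*7) = (2015 - 215)*(-35*(1 - 1) - 131) - 96*(-9) = 1800*(-35*0 - 131) + 864 = 1800*(0 - 131) + 864 = 1800*(-131) + 864 = -235800 + 864 = -234936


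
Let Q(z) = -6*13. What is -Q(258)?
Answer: 78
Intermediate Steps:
Q(z) = -78
-Q(258) = -1*(-78) = 78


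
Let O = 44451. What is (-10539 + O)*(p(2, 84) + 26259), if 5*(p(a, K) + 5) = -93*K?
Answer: 4186707696/5 ≈ 8.3734e+8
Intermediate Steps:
p(a, K) = -5 - 93*K/5 (p(a, K) = -5 + (-93*K)/5 = -5 - 93*K/5)
(-10539 + O)*(p(2, 84) + 26259) = (-10539 + 44451)*((-5 - 93/5*84) + 26259) = 33912*((-5 - 7812/5) + 26259) = 33912*(-7837/5 + 26259) = 33912*(123458/5) = 4186707696/5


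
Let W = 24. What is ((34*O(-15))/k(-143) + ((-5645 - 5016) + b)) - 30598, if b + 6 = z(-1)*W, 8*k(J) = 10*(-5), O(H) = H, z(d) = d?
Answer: -206037/5 ≈ -41207.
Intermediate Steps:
k(J) = -25/4 (k(J) = (10*(-5))/8 = (⅛)*(-50) = -25/4)
b = -30 (b = -6 - 1*24 = -6 - 24 = -30)
((34*O(-15))/k(-143) + ((-5645 - 5016) + b)) - 30598 = ((34*(-15))/(-25/4) + ((-5645 - 5016) - 30)) - 30598 = (-510*(-4/25) + (-10661 - 30)) - 30598 = (408/5 - 10691) - 30598 = -53047/5 - 30598 = -206037/5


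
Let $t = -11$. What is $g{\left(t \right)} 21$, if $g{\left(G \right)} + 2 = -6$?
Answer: $-168$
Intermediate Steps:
$g{\left(G \right)} = -8$ ($g{\left(G \right)} = -2 - 6 = -8$)
$g{\left(t \right)} 21 = \left(-8\right) 21 = -168$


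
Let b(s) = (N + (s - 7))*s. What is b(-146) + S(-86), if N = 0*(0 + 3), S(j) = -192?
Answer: 22146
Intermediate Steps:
N = 0 (N = 0*3 = 0)
b(s) = s*(-7 + s) (b(s) = (0 + (s - 7))*s = (0 + (-7 + s))*s = (-7 + s)*s = s*(-7 + s))
b(-146) + S(-86) = -146*(-7 - 146) - 192 = -146*(-153) - 192 = 22338 - 192 = 22146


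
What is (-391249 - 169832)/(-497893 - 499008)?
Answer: 561081/996901 ≈ 0.56283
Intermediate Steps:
(-391249 - 169832)/(-497893 - 499008) = -561081/(-996901) = -561081*(-1/996901) = 561081/996901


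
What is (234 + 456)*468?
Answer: 322920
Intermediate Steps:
(234 + 456)*468 = 690*468 = 322920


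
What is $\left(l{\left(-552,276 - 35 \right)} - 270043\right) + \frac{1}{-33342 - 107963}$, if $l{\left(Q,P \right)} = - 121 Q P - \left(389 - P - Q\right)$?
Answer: $\frac{2236311158344}{141305} \approx 1.5826 \cdot 10^{7}$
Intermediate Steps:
$l{\left(Q,P \right)} = -389 + P + Q - 121 P Q$ ($l{\left(Q,P \right)} = - 121 P Q - \left(389 - P - Q\right) = - 121 P Q + \left(-389 + P + Q\right) = -389 + P + Q - 121 P Q$)
$\left(l{\left(-552,276 - 35 \right)} - 270043\right) + \frac{1}{-33342 - 107963} = \left(\left(-389 + \left(276 - 35\right) - 552 - 121 \left(276 - 35\right) \left(-552\right)\right) - 270043\right) + \frac{1}{-33342 - 107963} = \left(\left(-389 + 241 - 552 - 29161 \left(-552\right)\right) - 270043\right) + \frac{1}{-141305} = \left(\left(-389 + 241 - 552 + 16096872\right) - 270043\right) - \frac{1}{141305} = \left(16096172 - 270043\right) - \frac{1}{141305} = 15826129 - \frac{1}{141305} = \frac{2236311158344}{141305}$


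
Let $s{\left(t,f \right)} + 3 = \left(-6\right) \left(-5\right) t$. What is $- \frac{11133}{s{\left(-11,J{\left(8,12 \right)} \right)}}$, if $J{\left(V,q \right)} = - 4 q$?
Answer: $\frac{1237}{37} \approx 33.432$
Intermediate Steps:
$s{\left(t,f \right)} = -3 + 30 t$ ($s{\left(t,f \right)} = -3 + \left(-6\right) \left(-5\right) t = -3 + 30 t$)
$- \frac{11133}{s{\left(-11,J{\left(8,12 \right)} \right)}} = - \frac{11133}{-3 + 30 \left(-11\right)} = - \frac{11133}{-3 - 330} = - \frac{11133}{-333} = \left(-11133\right) \left(- \frac{1}{333}\right) = \frac{1237}{37}$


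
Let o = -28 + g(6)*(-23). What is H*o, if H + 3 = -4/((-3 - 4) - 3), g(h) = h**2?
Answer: 11128/5 ≈ 2225.6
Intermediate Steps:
o = -856 (o = -28 + 6**2*(-23) = -28 + 36*(-23) = -28 - 828 = -856)
H = -13/5 (H = -3 - 4/((-3 - 4) - 3) = -3 - 4/(-7 - 3) = -3 - 4/(-10) = -3 - 4*(-1/10) = -3 + 2/5 = -13/5 ≈ -2.6000)
H*o = -13/5*(-856) = 11128/5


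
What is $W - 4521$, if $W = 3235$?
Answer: $-1286$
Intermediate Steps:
$W - 4521 = 3235 - 4521 = -1286$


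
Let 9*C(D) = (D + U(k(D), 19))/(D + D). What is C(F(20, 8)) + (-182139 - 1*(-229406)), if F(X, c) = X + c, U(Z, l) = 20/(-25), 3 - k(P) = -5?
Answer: 14889122/315 ≈ 47267.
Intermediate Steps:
k(P) = 8 (k(P) = 3 - 1*(-5) = 3 + 5 = 8)
U(Z, l) = -⅘ (U(Z, l) = 20*(-1/25) = -⅘)
C(D) = (-⅘ + D)/(18*D) (C(D) = ((D - ⅘)/(D + D))/9 = ((-⅘ + D)/((2*D)))/9 = ((-⅘ + D)*(1/(2*D)))/9 = ((-⅘ + D)/(2*D))/9 = (-⅘ + D)/(18*D))
C(F(20, 8)) + (-182139 - 1*(-229406)) = (-4 + 5*(20 + 8))/(90*(20 + 8)) + (-182139 - 1*(-229406)) = (1/90)*(-4 + 5*28)/28 + (-182139 + 229406) = (1/90)*(1/28)*(-4 + 140) + 47267 = (1/90)*(1/28)*136 + 47267 = 17/315 + 47267 = 14889122/315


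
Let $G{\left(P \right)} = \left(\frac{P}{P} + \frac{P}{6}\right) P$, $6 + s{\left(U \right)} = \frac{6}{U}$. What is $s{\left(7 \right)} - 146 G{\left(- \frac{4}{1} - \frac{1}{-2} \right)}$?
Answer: $\frac{17453}{84} \approx 207.77$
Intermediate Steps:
$s{\left(U \right)} = -6 + \frac{6}{U}$
$G{\left(P \right)} = P \left(1 + \frac{P}{6}\right)$ ($G{\left(P \right)} = \left(1 + P \frac{1}{6}\right) P = \left(1 + \frac{P}{6}\right) P = P \left(1 + \frac{P}{6}\right)$)
$s{\left(7 \right)} - 146 G{\left(- \frac{4}{1} - \frac{1}{-2} \right)} = \left(-6 + \frac{6}{7}\right) - 146 \frac{\left(- \frac{4}{1} - \frac{1}{-2}\right) \left(6 - \left(- \frac{1}{2} + 4\right)\right)}{6} = \left(-6 + 6 \cdot \frac{1}{7}\right) - 146 \frac{\left(\left(-4\right) 1 - - \frac{1}{2}\right) \left(6 - \frac{7}{2}\right)}{6} = \left(-6 + \frac{6}{7}\right) - 146 \frac{\left(-4 + \frac{1}{2}\right) \left(6 + \left(-4 + \frac{1}{2}\right)\right)}{6} = - \frac{36}{7} - 146 \cdot \frac{1}{6} \left(- \frac{7}{2}\right) \left(6 - \frac{7}{2}\right) = - \frac{36}{7} - 146 \cdot \frac{1}{6} \left(- \frac{7}{2}\right) \frac{5}{2} = - \frac{36}{7} - - \frac{2555}{12} = - \frac{36}{7} + \frac{2555}{12} = \frac{17453}{84}$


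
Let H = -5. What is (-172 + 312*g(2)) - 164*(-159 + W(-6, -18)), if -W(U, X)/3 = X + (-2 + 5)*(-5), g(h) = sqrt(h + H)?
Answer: 9668 + 312*I*sqrt(3) ≈ 9668.0 + 540.4*I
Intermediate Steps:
g(h) = sqrt(-5 + h) (g(h) = sqrt(h - 5) = sqrt(-5 + h))
W(U, X) = 45 - 3*X (W(U, X) = -3*(X + (-2 + 5)*(-5)) = -3*(X + 3*(-5)) = -3*(X - 15) = -3*(-15 + X) = 45 - 3*X)
(-172 + 312*g(2)) - 164*(-159 + W(-6, -18)) = (-172 + 312*sqrt(-5 + 2)) - 164*(-159 + (45 - 3*(-18))) = (-172 + 312*sqrt(-3)) - 164*(-159 + (45 + 54)) = (-172 + 312*(I*sqrt(3))) - 164*(-159 + 99) = (-172 + 312*I*sqrt(3)) - 164*(-60) = (-172 + 312*I*sqrt(3)) + 9840 = 9668 + 312*I*sqrt(3)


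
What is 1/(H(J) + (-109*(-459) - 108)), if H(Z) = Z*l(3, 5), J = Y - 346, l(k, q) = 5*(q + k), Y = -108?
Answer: 1/31763 ≈ 3.1483e-5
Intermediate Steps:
l(k, q) = 5*k + 5*q (l(k, q) = 5*(k + q) = 5*k + 5*q)
J = -454 (J = -108 - 346 = -454)
H(Z) = 40*Z (H(Z) = Z*(5*3 + 5*5) = Z*(15 + 25) = Z*40 = 40*Z)
1/(H(J) + (-109*(-459) - 108)) = 1/(40*(-454) + (-109*(-459) - 108)) = 1/(-18160 + (50031 - 108)) = 1/(-18160 + 49923) = 1/31763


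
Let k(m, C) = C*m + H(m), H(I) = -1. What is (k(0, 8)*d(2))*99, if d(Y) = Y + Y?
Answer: -396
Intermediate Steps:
k(m, C) = -1 + C*m (k(m, C) = C*m - 1 = -1 + C*m)
d(Y) = 2*Y
(k(0, 8)*d(2))*99 = ((-1 + 8*0)*(2*2))*99 = ((-1 + 0)*4)*99 = -1*4*99 = -4*99 = -396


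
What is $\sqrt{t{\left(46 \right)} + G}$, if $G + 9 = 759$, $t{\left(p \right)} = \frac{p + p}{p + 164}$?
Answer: $\frac{2 \sqrt{2068395}}{105} \approx 27.394$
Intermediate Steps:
$t{\left(p \right)} = \frac{2 p}{164 + p}$
$G = 750$ ($G = -9 + 759 = 750$)
$\sqrt{t{\left(46 \right)} + G} = \sqrt{2 \cdot 46 \frac{1}{164 + 46} + 750} = \sqrt{2 \cdot 46 \cdot \frac{1}{210} + 750} = \sqrt{\frac{46}{105} + 750} = \sqrt{\frac{78796}{105}} = \frac{2 \sqrt{2068395}}{105}$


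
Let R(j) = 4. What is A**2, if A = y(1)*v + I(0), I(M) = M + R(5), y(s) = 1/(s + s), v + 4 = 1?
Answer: 25/4 ≈ 6.2500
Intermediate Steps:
v = -3 (v = -4 + 1 = -3)
y(s) = 1/(2*s)
I(M) = 4 + M (I(M) = M + 4 = 4 + M)
A = 5/2 (A = ((1/2)/1)*(-3) + (4 + 0) = ((1/2)*1)*(-3) + 4 = (1/2)*(-3) + 4 = -3/2 + 4 = 5/2 ≈ 2.5000)
A**2 = (5/2)**2 = 25/4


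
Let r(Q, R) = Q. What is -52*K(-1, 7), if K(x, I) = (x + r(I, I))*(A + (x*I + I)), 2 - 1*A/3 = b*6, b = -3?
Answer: -18720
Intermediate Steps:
A = 60 (A = 6 - (-9)*6 = 6 - 3*(-18) = 6 + 54 = 60)
K(x, I) = (I + x)*(60 + I + I*x) (K(x, I) = (x + I)*(60 + (x*I + I)) = (I + x)*(60 + (I*x + I)) = (I + x)*(60 + (I + I*x)) = (I + x)*(60 + I + I*x))
-52*K(-1, 7) = -52*(7² + 60*7 + 60*(-1) + 7*(-1) + 7*(-1)² - 1*7²) = -52*(49 + 420 - 60 - 7 + 7*1 - 1*49) = -52*(49 + 420 - 60 - 7 + 7 - 49) = -52*360 = -18720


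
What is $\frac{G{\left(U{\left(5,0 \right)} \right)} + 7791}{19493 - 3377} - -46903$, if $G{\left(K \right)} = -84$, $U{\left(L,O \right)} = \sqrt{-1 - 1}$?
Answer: $\frac{251965485}{5372} \approx 46904.0$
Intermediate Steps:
$U{\left(L,O \right)} = i \sqrt{2}$ ($U{\left(L,O \right)} = \sqrt{-2} = i \sqrt{2}$)
$\frac{G{\left(U{\left(5,0 \right)} \right)} + 7791}{19493 - 3377} - -46903 = \frac{-84 + 7791}{19493 - 3377} - -46903 = \frac{7707}{16116} + 46903 = 7707 \cdot \frac{1}{16116} + 46903 = \frac{2569}{5372} + 46903 = \frac{251965485}{5372}$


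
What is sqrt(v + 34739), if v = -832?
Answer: sqrt(33907) ≈ 184.14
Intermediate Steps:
sqrt(v + 34739) = sqrt(-832 + 34739) = sqrt(33907)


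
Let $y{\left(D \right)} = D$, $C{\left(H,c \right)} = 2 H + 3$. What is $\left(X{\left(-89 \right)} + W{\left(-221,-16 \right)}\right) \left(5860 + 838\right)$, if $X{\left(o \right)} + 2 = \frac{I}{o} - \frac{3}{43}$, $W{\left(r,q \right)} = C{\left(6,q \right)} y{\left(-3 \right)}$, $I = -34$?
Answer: $- \frac{1196758452}{3827} \approx -3.1271 \cdot 10^{5}$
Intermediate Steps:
$C{\left(H,c \right)} = 3 + 2 H$
$W{\left(r,q \right)} = -45$ ($W{\left(r,q \right)} = \left(3 + 2 \cdot 6\right) \left(-3\right) = \left(3 + 12\right) \left(-3\right) = 15 \left(-3\right) = -45$)
$X{\left(o \right)} = - \frac{89}{43} - \frac{34}{o}$ ($X{\left(o \right)} = -2 - \left(\frac{3}{43} + \frac{34}{o}\right) = - \frac{89}{43} - \frac{34}{o}$)
$\left(X{\left(-89 \right)} + W{\left(-221,-16 \right)}\right) \left(5860 + 838\right) = \left(\left(- \frac{89}{43} - \frac{34}{-89}\right) - 45\right) \left(5860 + 838\right) = \left(\left(- \frac{89}{43} - - \frac{34}{89}\right) - 45\right) 6698 = \left(\left(- \frac{89}{43} + \frac{34}{89}\right) - 45\right) 6698 = \left(- \frac{6459}{3827} - 45\right) 6698 = \left(- \frac{178674}{3827}\right) 6698 = - \frac{1196758452}{3827}$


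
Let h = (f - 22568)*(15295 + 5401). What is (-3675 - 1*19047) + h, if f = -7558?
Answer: -623510418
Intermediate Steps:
h = -623487696 (h = (-7558 - 22568)*(15295 + 5401) = -30126*20696 = -623487696)
(-3675 - 1*19047) + h = (-3675 - 1*19047) - 623487696 = (-3675 - 19047) - 623487696 = -22722 - 623487696 = -623510418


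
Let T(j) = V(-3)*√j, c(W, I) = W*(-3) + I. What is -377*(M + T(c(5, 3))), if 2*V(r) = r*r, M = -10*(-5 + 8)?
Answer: 11310 - 3393*I*√3 ≈ 11310.0 - 5876.9*I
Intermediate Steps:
c(W, I) = I - 3*W (c(W, I) = -3*W + I = I - 3*W)
M = -30 (M = -10*3 = -30)
V(r) = r²/2 (V(r) = (r*r)/2 = r²/2)
T(j) = 9*√j/2 (T(j) = ((½)*(-3)²)*√j = ((½)*9)*√j = 9*√j/2)
-377*(M + T(c(5, 3))) = -377*(-30 + 9*√(3 - 3*5)/2) = -377*(-30 + 9*√(3 - 15)/2) = -377*(-30 + 9*√(-12)/2) = -377*(-30 + 9*(2*I*√3)/2) = -377*(-30 + 9*I*√3) = 11310 - 3393*I*√3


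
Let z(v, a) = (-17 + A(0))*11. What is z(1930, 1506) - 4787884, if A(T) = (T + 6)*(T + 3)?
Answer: -4787873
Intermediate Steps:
A(T) = (3 + T)*(6 + T) (A(T) = (6 + T)*(3 + T) = (3 + T)*(6 + T))
z(v, a) = 11 (z(v, a) = (-17 + (18 + 0**2 + 9*0))*11 = (-17 + (18 + 0 + 0))*11 = (-17 + 18)*11 = 1*11 = 11)
z(1930, 1506) - 4787884 = 11 - 4787884 = -4787873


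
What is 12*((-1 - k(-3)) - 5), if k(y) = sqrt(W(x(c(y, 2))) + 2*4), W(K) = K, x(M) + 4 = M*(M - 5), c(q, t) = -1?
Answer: -72 - 12*sqrt(10) ≈ -109.95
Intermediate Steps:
x(M) = -4 + M*(-5 + M) (x(M) = -4 + M*(M - 5) = -4 + M*(-5 + M))
k(y) = sqrt(10) (k(y) = sqrt((-4 + (-1)**2 - 5*(-1)) + 2*4) = sqrt((-4 + 1 + 5) + 8) = sqrt(2 + 8) = sqrt(10))
12*((-1 - k(-3)) - 5) = 12*((-1 - sqrt(10)) - 5) = 12*(-6 - sqrt(10)) = -72 - 12*sqrt(10)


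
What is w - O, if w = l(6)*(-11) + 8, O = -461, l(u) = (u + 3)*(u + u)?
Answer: -719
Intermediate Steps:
l(u) = 2*u*(3 + u) (l(u) = (3 + u)*(2*u) = 2*u*(3 + u))
w = -1180 (w = (2*6*(3 + 6))*(-11) + 8 = (2*6*9)*(-11) + 8 = 108*(-11) + 8 = -1188 + 8 = -1180)
w - O = -1180 - 1*(-461) = -1180 + 461 = -719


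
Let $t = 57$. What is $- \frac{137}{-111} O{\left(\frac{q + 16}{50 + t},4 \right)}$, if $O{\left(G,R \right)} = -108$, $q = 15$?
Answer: $- \frac{4932}{37} \approx -133.3$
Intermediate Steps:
$- \frac{137}{-111} O{\left(\frac{q + 16}{50 + t},4 \right)} = - \frac{137}{-111} \left(-108\right) = \left(-137\right) \left(- \frac{1}{111}\right) \left(-108\right) = \frac{137}{111} \left(-108\right) = - \frac{4932}{37}$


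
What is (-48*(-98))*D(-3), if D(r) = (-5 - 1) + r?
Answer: -42336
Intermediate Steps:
D(r) = -6 + r
(-48*(-98))*D(-3) = (-48*(-98))*(-6 - 3) = 4704*(-9) = -42336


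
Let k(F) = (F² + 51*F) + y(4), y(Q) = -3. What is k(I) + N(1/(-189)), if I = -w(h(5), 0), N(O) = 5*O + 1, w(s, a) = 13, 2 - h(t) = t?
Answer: -93749/189 ≈ -496.03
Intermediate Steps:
h(t) = 2 - t
N(O) = 1 + 5*O
I = -13 (I = -1*13 = -13)
k(F) = -3 + F² + 51*F (k(F) = (F² + 51*F) - 3 = -3 + F² + 51*F)
k(I) + N(1/(-189)) = (-3 + (-13)² + 51*(-13)) + (1 + 5/(-189)) = (-3 + 169 - 663) + (1 + 5*(-1/189)) = -497 + (1 - 5/189) = -497 + 184/189 = -93749/189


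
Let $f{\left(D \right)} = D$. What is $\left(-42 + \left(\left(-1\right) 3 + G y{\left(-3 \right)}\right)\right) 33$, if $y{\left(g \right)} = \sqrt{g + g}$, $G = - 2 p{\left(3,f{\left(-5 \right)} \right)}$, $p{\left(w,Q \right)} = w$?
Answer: $-1485 - 198 i \sqrt{6} \approx -1485.0 - 485.0 i$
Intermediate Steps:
$G = -6$ ($G = \left(-2\right) 3 = -6$)
$y{\left(g \right)} = \sqrt{2} \sqrt{g}$ ($y{\left(g \right)} = \sqrt{2 g} = \sqrt{2} \sqrt{g}$)
$\left(-42 + \left(\left(-1\right) 3 + G y{\left(-3 \right)}\right)\right) 33 = \left(-42 - \left(3 + 6 \sqrt{2} \sqrt{-3}\right)\right) 33 = \left(-42 - \left(3 + 6 \sqrt{2} i \sqrt{3}\right)\right) 33 = \left(-42 - \left(3 + 6 i \sqrt{6}\right)\right) 33 = \left(-45 - 6 i \sqrt{6}\right) 33 = -1485 - 198 i \sqrt{6}$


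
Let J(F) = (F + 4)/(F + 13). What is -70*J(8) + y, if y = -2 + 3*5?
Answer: -27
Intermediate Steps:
y = 13 (y = -2 + 15 = 13)
J(F) = (4 + F)/(13 + F)
-70*J(8) + y = -70*(4 + 8)/(13 + 8) + 13 = -70*12/21 + 13 = -10*12/3 + 13 = -70*4/7 + 13 = -40 + 13 = -27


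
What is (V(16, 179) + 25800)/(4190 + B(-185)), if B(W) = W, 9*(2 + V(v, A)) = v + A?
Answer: 77459/12015 ≈ 6.4469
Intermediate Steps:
V(v, A) = -2 + A/9 + v/9 (V(v, A) = -2 + (v + A)/9 = -2 + (A + v)/9 = -2 + (A/9 + v/9) = -2 + A/9 + v/9)
(V(16, 179) + 25800)/(4190 + B(-185)) = ((-2 + (1/9)*179 + (1/9)*16) + 25800)/(4190 - 185) = ((-2 + 179/9 + 16/9) + 25800)/4005 = (59/3 + 25800)*(1/4005) = (77459/3)*(1/4005) = 77459/12015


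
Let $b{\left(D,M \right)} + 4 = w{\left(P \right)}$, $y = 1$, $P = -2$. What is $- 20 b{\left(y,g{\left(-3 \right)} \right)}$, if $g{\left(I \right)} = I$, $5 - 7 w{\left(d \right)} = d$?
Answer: $60$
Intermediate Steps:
$w{\left(d \right)} = \frac{5}{7} - \frac{d}{7}$
$b{\left(D,M \right)} = -3$ ($b{\left(D,M \right)} = -4 + \left(\frac{5}{7} - - \frac{2}{7}\right) = -4 + \left(\frac{5}{7} + \frac{2}{7}\right) = -4 + 1 = -3$)
$- 20 b{\left(y,g{\left(-3 \right)} \right)} = \left(-20\right) \left(-3\right) = 60$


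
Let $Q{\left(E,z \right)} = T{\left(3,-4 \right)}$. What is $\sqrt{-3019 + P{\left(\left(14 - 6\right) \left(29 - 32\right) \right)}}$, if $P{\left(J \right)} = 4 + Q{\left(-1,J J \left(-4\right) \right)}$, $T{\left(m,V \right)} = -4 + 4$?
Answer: $3 i \sqrt{335} \approx 54.909 i$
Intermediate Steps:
$T{\left(m,V \right)} = 0$
$Q{\left(E,z \right)} = 0$
$P{\left(J \right)} = 4$ ($P{\left(J \right)} = 4 + 0 = 4$)
$\sqrt{-3019 + P{\left(\left(14 - 6\right) \left(29 - 32\right) \right)}} = \sqrt{-3019 + 4} = \sqrt{-3015} = 3 i \sqrt{335}$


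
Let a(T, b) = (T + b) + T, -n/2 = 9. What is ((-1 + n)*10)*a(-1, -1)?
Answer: 570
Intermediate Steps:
n = -18 (n = -2*9 = -18)
a(T, b) = b + 2*T
((-1 + n)*10)*a(-1, -1) = ((-1 - 18)*10)*(-1 + 2*(-1)) = (-19*10)*(-1 - 2) = -190*(-3) = 570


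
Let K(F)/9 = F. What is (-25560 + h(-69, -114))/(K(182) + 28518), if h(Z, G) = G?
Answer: -4279/5026 ≈ -0.85137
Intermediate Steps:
K(F) = 9*F
(-25560 + h(-69, -114))/(K(182) + 28518) = (-25560 - 114)/(9*182 + 28518) = -25674/(1638 + 28518) = -25674/30156 = -25674*1/30156 = -4279/5026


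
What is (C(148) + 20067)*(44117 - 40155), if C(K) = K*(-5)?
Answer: 76573574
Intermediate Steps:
C(K) = -5*K
(C(148) + 20067)*(44117 - 40155) = (-5*148 + 20067)*(44117 - 40155) = (-740 + 20067)*3962 = 19327*3962 = 76573574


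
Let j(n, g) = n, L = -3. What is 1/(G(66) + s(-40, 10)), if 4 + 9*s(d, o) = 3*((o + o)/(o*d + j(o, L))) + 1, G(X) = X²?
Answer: 117/509611 ≈ 0.00022959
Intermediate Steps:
s(d, o) = -⅓ + 2*o/(3*(o + d*o)) (s(d, o) = -4/9 + (3*((o + o)/(o*d + o)) + 1)/9 = -4/9 + (3*((2*o)/(d*o + o)) + 1)/9 = -4/9 + (3*((2*o)/(o + d*o)) + 1)/9 = -4/9 + (3*(2*o/(o + d*o)) + 1)/9 = -4/9 + (6*o/(o + d*o) + 1)/9 = -4/9 + (1 + 6*o/(o + d*o))/9 = -4/9 + (⅑ + 2*o/(3*(o + d*o))) = -⅓ + 2*o/(3*(o + d*o)))
1/(G(66) + s(-40, 10)) = 1/(66² + (1 - 1*(-40))/(3*(1 - 40))) = 1/(4356 + (⅓)*(1 + 40)/(-39)) = 1/(4356 + (⅓)*(-1/39)*41) = 1/(4356 - 41/117) = 1/(509611/117) = 117/509611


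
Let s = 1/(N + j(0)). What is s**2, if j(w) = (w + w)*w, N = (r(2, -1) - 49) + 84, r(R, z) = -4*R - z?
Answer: 1/784 ≈ 0.0012755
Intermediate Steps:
r(R, z) = -z - 4*R
N = 28 (N = ((-1*(-1) - 4*2) - 49) + 84 = ((1 - 8) - 49) + 84 = (-7 - 49) + 84 = -56 + 84 = 28)
j(w) = 2*w**2 (j(w) = (2*w)*w = 2*w**2)
s = 1/28 (s = 1/(28 + 2*0**2) = 1/(28 + 2*0) = 1/(28 + 0) = 1/28 ≈ 0.035714)
s**2 = (1/28)**2 = 1/784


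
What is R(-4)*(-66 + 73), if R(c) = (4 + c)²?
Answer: 0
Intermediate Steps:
R(-4)*(-66 + 73) = (4 - 4)²*(-66 + 73) = 0²*7 = 0*7 = 0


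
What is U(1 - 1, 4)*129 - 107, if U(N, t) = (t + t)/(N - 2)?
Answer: -623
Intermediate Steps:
U(N, t) = 2*t/(-2 + N) (U(N, t) = (2*t)/(-2 + N) = 2*t/(-2 + N))
U(1 - 1, 4)*129 - 107 = (2*4/(-2 + (1 - 1)))*129 - 107 = (2*4/(-2 + 0))*129 - 107 = (2*4/(-2))*129 - 107 = (2*4*(-1/2))*129 - 107 = -4*129 - 107 = -516 - 107 = -623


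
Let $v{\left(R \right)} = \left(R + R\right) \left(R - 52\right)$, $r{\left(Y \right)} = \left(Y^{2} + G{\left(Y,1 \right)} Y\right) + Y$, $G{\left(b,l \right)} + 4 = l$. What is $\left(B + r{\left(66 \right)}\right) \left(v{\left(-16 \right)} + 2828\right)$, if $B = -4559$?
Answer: $-1676340$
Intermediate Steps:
$G{\left(b,l \right)} = -4 + l$
$r{\left(Y \right)} = Y^{2} - 2 Y$ ($r{\left(Y \right)} = \left(Y^{2} + \left(-4 + 1\right) Y\right) + Y = \left(Y^{2} - 3 Y\right) + Y = Y^{2} - 2 Y$)
$v{\left(R \right)} = 2 R \left(-52 + R\right)$
$\left(B + r{\left(66 \right)}\right) \left(v{\left(-16 \right)} + 2828\right) = \left(-4559 + 66 \left(-2 + 66\right)\right) \left(2 \left(-16\right) \left(-52 - 16\right) + 2828\right) = \left(-4559 + 66 \cdot 64\right) \left(2 \left(-16\right) \left(-68\right) + 2828\right) = \left(-4559 + 4224\right) \left(2176 + 2828\right) = \left(-335\right) 5004 = -1676340$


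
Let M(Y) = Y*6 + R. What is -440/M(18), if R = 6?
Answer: -220/57 ≈ -3.8596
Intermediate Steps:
M(Y) = 6 + 6*Y (M(Y) = Y*6 + 6 = 6*Y + 6 = 6 + 6*Y)
-440/M(18) = -440/(6 + 6*18) = -440/(6 + 108) = -440/114 = -440*1/114 = -220/57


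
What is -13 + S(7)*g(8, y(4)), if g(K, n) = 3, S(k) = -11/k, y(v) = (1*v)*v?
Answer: -124/7 ≈ -17.714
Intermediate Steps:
y(v) = v² (y(v) = v*v = v²)
-13 + S(7)*g(8, y(4)) = -13 - 11/7*3 = -13 - 33/7 = -124/7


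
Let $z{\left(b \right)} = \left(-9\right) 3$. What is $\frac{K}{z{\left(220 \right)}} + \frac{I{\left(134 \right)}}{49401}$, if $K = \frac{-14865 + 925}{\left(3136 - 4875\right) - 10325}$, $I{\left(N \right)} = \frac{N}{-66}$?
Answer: $- \frac{23402543}{546309192} \approx -0.042838$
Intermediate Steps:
$I{\left(N \right)} = - \frac{N}{66}$ ($I{\left(N \right)} = N \left(- \frac{1}{66}\right) = - \frac{N}{66}$)
$z{\left(b \right)} = -27$
$K = \frac{3485}{3016}$ ($K = - \frac{13940}{\left(3136 - 4875\right) - 10325} = - \frac{13940}{-1739 - 10325} = - \frac{13940}{-12064} = \left(-13940\right) \left(- \frac{1}{12064}\right) = \frac{3485}{3016} \approx 1.1555$)
$\frac{K}{z{\left(220 \right)}} + \frac{I{\left(134 \right)}}{49401} = \frac{3485}{3016 \left(-27\right)} + \frac{\left(- \frac{1}{66}\right) 134}{49401} = \frac{3485}{3016} \left(- \frac{1}{27}\right) - \frac{67}{1630233} = - \frac{3485}{81432} - \frac{67}{1630233} = - \frac{23402543}{546309192}$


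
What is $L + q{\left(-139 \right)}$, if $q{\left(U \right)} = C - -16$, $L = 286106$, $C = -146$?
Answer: $285976$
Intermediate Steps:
$q{\left(U \right)} = -130$ ($q{\left(U \right)} = -146 - -16 = -146 + 16 = -130$)
$L + q{\left(-139 \right)} = 286106 - 130 = 285976$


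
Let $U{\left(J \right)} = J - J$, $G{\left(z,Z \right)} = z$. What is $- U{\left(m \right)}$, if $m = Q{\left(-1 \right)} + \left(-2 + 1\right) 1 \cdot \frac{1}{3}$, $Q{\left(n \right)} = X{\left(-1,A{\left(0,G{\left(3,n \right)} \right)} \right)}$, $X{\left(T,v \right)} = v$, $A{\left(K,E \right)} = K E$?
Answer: $0$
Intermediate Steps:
$A{\left(K,E \right)} = E K$
$Q{\left(n \right)} = 0$ ($Q{\left(n \right)} = 3 \cdot 0 = 0$)
$m = - \frac{1}{3}$ ($m = 0 + \left(-2 + 1\right) 1 \cdot \frac{1}{3} = 0 - 1 \cdot \frac{1}{3} = 0 - \frac{1}{3} = - \frac{1}{3} \approx -0.33333$)
$U{\left(J \right)} = 0$
$- U{\left(m \right)} = \left(-1\right) 0 = 0$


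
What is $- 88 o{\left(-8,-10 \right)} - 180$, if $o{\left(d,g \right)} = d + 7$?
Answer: $-92$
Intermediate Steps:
$o{\left(d,g \right)} = 7 + d$
$- 88 o{\left(-8,-10 \right)} - 180 = - 88 \left(7 - 8\right) - 180 = \left(-88\right) \left(-1\right) - 180 = 88 - 180 = -92$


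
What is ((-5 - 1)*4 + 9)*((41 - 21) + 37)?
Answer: -855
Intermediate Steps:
((-5 - 1)*4 + 9)*((41 - 21) + 37) = (-6*4 + 9)*(20 + 37) = (-24 + 9)*57 = -15*57 = -855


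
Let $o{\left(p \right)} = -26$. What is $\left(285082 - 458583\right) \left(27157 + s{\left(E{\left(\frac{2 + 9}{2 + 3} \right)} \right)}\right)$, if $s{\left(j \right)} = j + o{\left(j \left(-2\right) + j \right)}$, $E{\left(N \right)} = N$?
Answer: $- \frac{23538186666}{5} \approx -4.7076 \cdot 10^{9}$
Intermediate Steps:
$s{\left(j \right)} = -26 + j$ ($s{\left(j \right)} = j - 26 = -26 + j$)
$\left(285082 - 458583\right) \left(27157 + s{\left(E{\left(\frac{2 + 9}{2 + 3} \right)} \right)}\right) = \left(285082 - 458583\right) \left(27157 - \left(26 - \frac{2 + 9}{2 + 3}\right)\right) = - 173501 \left(27157 - \left(26 - \frac{11}{5}\right)\right) = - 173501 \left(27157 + \left(-26 + 11 \cdot \frac{1}{5}\right)\right) = - 173501 \left(27157 + \left(-26 + \frac{11}{5}\right)\right) = - 173501 \left(27157 - \frac{119}{5}\right) = \left(-173501\right) \frac{135666}{5} = - \frac{23538186666}{5}$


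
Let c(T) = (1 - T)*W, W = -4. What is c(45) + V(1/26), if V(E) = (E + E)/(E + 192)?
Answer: 878770/4993 ≈ 176.00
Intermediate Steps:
c(T) = -4 + 4*T (c(T) = (1 - T)*(-4) = -4 + 4*T)
V(E) = 2*E/(192 + E) (V(E) = (2*E)/(192 + E) = 2*E/(192 + E))
c(45) + V(1/26) = (-4 + 4*45) + 2/(26*(192 + 1/26)) = (-4 + 180) + 2*(1/26)/(192 + 1/26) = 176 + 2*(1/26)/(4993/26) = 176 + 2*(1/26)*(26/4993) = 176 + 2/4993 = 878770/4993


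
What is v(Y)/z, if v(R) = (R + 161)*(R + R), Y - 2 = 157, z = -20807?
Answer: -101760/20807 ≈ -4.8907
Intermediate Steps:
Y = 159 (Y = 2 + 157 = 159)
v(R) = 2*R*(161 + R) (v(R) = (161 + R)*(2*R) = 2*R*(161 + R))
v(Y)/z = (2*159*(161 + 159))/(-20807) = (2*159*320)*(-1/20807) = 101760*(-1/20807) = -101760/20807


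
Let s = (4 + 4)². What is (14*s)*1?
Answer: 896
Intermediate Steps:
s = 64 (s = 8² = 64)
(14*s)*1 = (14*64)*1 = 896*1 = 896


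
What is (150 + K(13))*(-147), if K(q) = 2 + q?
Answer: -24255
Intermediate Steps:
(150 + K(13))*(-147) = (150 + (2 + 13))*(-147) = (150 + 15)*(-147) = 165*(-147) = -24255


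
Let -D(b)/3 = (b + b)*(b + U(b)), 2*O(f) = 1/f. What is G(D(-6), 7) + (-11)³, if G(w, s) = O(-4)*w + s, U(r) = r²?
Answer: -1459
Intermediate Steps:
O(f) = 1/(2*f) (O(f) = (1/f)/2 = 1/(2*f))
D(b) = -6*b*(b + b²) (D(b) = -3*(b + b)*(b + b²) = -3*2*b*(b + b²) = -6*b*(b + b²))
G(w, s) = s - w/8 (G(w, s) = ((½)/(-4))*w + s = ((½)*(-¼))*w + s = -w/8 + s = s - w/8)
G(D(-6), 7) + (-11)³ = (7 - (-3)*(-6)²*(1 - 6)/4) + (-11)³ = (7 - (-3)*36*(-5)/4) - 1331 = (7 - ⅛*1080) - 1331 = (7 - 135) - 1331 = -128 - 1331 = -1459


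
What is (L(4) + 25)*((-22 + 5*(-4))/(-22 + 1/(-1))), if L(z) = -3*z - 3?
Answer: 420/23 ≈ 18.261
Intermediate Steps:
L(z) = -3 - 3*z
(L(4) + 25)*((-22 + 5*(-4))/(-22 + 1/(-1))) = ((-3 - 3*4) + 25)*((-22 + 5*(-4))/(-22 + 1/(-1))) = ((-3 - 12) + 25)*((-22 - 20)/(-22 - 1)) = (-15 + 25)*(-42/(-23)) = 10*(-42*(-1/23)) = 10*(42/23) = 420/23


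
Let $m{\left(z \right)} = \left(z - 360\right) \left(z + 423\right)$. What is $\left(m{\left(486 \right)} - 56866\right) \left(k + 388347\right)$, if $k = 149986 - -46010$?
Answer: $33697892124$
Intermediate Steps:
$k = 195996$ ($k = 149986 + 46010 = 195996$)
$m{\left(z \right)} = \left(-360 + z\right) \left(423 + z\right)$
$\left(m{\left(486 \right)} - 56866\right) \left(k + 388347\right) = \left(\left(-152280 + 486^{2} + 63 \cdot 486\right) - 56866\right) \left(195996 + 388347\right) = \left(\left(-152280 + 236196 + 30618\right) - 56866\right) 584343 = \left(114534 - 56866\right) 584343 = 57668 \cdot 584343 = 33697892124$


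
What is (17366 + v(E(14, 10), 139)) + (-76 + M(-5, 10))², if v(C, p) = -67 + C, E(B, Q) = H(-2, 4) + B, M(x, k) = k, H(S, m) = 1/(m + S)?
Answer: 43339/2 ≈ 21670.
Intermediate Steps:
H(S, m) = 1/(S + m)
E(B, Q) = ½ + B (E(B, Q) = 1/(-2 + 4) + B = 1/2 + B = ½ + B)
(17366 + v(E(14, 10), 139)) + (-76 + M(-5, 10))² = (17366 + (-67 + (½ + 14))) + (-76 + 10)² = (17366 + (-67 + 29/2)) + (-66)² = (17366 - 105/2) + 4356 = 34627/2 + 4356 = 43339/2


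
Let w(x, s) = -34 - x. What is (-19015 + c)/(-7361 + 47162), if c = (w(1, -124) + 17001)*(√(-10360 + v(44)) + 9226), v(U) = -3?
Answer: 52169767/13267 + 16966*I*√10363/39801 ≈ 3932.3 + 43.394*I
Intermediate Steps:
c = 156528316 + 16966*I*√10363 (c = ((-34 - 1*1) + 17001)*(√(-10360 - 3) + 9226) = ((-34 - 1) + 17001)*(√(-10363) + 9226) = (-35 + 17001)*(I*√10363 + 9226) = 16966*(9226 + I*√10363) = 156528316 + 16966*I*√10363 ≈ 1.5653e+8 + 1.7271e+6*I)
(-19015 + c)/(-7361 + 47162) = (-19015 + (156528316 + 16966*I*√10363))/(-7361 + 47162) = (156509301 + 16966*I*√10363)/39801 = (156509301 + 16966*I*√10363)*(1/39801) = 52169767/13267 + 16966*I*√10363/39801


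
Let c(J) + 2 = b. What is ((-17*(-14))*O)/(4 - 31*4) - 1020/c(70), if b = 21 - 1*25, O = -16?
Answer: 3026/15 ≈ 201.73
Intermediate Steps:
b = -4 (b = 21 - 25 = -4)
c(J) = -6 (c(J) = -2 - 4 = -6)
((-17*(-14))*O)/(4 - 31*4) - 1020/c(70) = (-17*(-14)*(-16))/(4 - 31*4) - 1020/(-6) = (238*(-16))/(4 - 124) - 1020*(-⅙) = -3808/(-120) + 170 = -3808*(-1/120) + 170 = 476/15 + 170 = 3026/15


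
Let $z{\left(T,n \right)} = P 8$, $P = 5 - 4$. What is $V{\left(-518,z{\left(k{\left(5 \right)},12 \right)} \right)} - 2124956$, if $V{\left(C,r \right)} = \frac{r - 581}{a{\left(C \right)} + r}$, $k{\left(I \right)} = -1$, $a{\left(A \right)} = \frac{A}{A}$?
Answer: $- \frac{6375059}{3} \approx -2.125 \cdot 10^{6}$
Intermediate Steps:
$a{\left(A \right)} = 1$
$P = 1$
$z{\left(T,n \right)} = 8$ ($z{\left(T,n \right)} = 1 \cdot 8 = 8$)
$V{\left(C,r \right)} = \frac{-581 + r}{1 + r}$ ($V{\left(C,r \right)} = \frac{r - 581}{1 + r} = \frac{-581 + r}{1 + r}$)
$V{\left(-518,z{\left(k{\left(5 \right)},12 \right)} \right)} - 2124956 = \frac{-581 + 8}{1 + 8} - 2124956 = \frac{1}{9} \left(-573\right) - 2124956 = - \frac{191}{3} - 2124956 = - \frac{6375059}{3}$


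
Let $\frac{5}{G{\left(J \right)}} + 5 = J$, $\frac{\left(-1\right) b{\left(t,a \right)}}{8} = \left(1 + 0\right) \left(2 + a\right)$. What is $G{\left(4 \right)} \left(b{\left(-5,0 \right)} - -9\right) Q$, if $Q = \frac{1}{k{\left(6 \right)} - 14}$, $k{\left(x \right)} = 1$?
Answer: $- \frac{35}{13} \approx -2.6923$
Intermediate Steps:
$b{\left(t,a \right)} = -16 - 8 a$ ($b{\left(t,a \right)} = - 8 \left(1 + 0\right) \left(2 + a\right) = - 8 \cdot 1 \left(2 + a\right) = - 8 \left(2 + a\right) = -16 - 8 a$)
$G{\left(J \right)} = \frac{5}{-5 + J}$
$Q = - \frac{1}{13}$ ($Q = \frac{1}{1 - 14} = \frac{1}{-13} = - \frac{1}{13} \approx -0.076923$)
$G{\left(4 \right)} \left(b{\left(-5,0 \right)} - -9\right) Q = \frac{5}{-5 + 4} \left(\left(-16 - 0\right) - -9\right) \left(- \frac{1}{13}\right) = \frac{5}{-1} \left(\left(-16 + 0\right) + 9\right) \left(- \frac{1}{13}\right) = 5 \left(-1\right) \left(-16 + 9\right) \left(- \frac{1}{13}\right) = \left(-5\right) \left(-7\right) \left(- \frac{1}{13}\right) = 35 \left(- \frac{1}{13}\right) = - \frac{35}{13}$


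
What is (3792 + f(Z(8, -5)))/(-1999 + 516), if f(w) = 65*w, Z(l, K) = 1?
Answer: -3857/1483 ≈ -2.6008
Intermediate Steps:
(3792 + f(Z(8, -5)))/(-1999 + 516) = (3792 + 65*1)/(-1999 + 516) = (3792 + 65)/(-1483) = 3857*(-1/1483) = -3857/1483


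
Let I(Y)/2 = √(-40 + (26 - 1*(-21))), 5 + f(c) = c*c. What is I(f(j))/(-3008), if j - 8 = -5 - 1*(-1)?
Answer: -√7/1504 ≈ -0.0017591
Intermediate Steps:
j = 4 (j = 8 + (-5 - 1*(-1)) = 8 + (-5 + 1) = 8 - 4 = 4)
f(c) = -5 + c² (f(c) = -5 + c*c = -5 + c²)
I(Y) = 2*√7 (I(Y) = 2*√(-40 + (26 - 1*(-21))) = 2*√(-40 + (26 + 21)) = 2*√(-40 + 47) = 2*√7)
I(f(j))/(-3008) = (2*√7)/(-3008) = (2*√7)*(-1/3008) = -√7/1504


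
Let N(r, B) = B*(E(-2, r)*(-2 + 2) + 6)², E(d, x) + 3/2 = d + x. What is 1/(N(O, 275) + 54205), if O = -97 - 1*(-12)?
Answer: 1/64105 ≈ 1.5599e-5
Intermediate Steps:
E(d, x) = -3/2 + d + x (E(d, x) = -3/2 + (d + x) = -3/2 + d + x)
O = -85 (O = -97 + 12 = -85)
N(r, B) = 36*B (N(r, B) = B*((-3/2 - 2 + r)*(-2 + 2) + 6)² = B*((-7/2 + r)*0 + 6)² = B*(0 + 6)² = B*6² = B*36 = 36*B)
1/(N(O, 275) + 54205) = 1/(36*275 + 54205) = 1/(9900 + 54205) = 1/64105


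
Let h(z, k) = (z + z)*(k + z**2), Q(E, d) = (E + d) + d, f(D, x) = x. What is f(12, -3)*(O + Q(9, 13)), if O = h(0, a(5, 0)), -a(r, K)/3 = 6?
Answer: -105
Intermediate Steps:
Q(E, d) = E + 2*d
a(r, K) = -18 (a(r, K) = -3*6 = -18)
h(z, k) = 2*z*(k + z**2) (h(z, k) = (2*z)*(k + z**2) = 2*z*(k + z**2))
O = 0 (O = 2*0*(-18 + 0**2) = 2*0*(-18 + 0) = 2*0*(-18) = 0)
f(12, -3)*(O + Q(9, 13)) = -3*(0 + (9 + 2*13)) = -3*(0 + (9 + 26)) = -3*(0 + 35) = -3*35 = -105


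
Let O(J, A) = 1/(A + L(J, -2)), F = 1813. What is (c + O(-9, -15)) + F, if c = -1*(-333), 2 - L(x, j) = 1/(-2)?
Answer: 53648/25 ≈ 2145.9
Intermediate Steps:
L(x, j) = 5/2 (L(x, j) = 2 - 1/(-2) = 2 - 1*(-½) = 2 + ½ = 5/2)
O(J, A) = 1/(5/2 + A) (O(J, A) = 1/(A + 5/2) = 1/(5/2 + A))
c = 333
(c + O(-9, -15)) + F = (333 + 2/(5 + 2*(-15))) + 1813 = (333 + 2/(5 - 30)) + 1813 = (333 + 2/(-25)) + 1813 = (333 + 2*(-1/25)) + 1813 = (333 - 2/25) + 1813 = 8323/25 + 1813 = 53648/25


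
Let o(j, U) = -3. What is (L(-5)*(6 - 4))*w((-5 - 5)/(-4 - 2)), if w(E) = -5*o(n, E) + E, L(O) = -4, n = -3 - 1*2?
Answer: -400/3 ≈ -133.33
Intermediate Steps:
n = -5 (n = -3 - 2 = -5)
w(E) = 15 + E (w(E) = -5*(-3) + E = 15 + E)
(L(-5)*(6 - 4))*w((-5 - 5)/(-4 - 2)) = (-4*(6 - 4))*(15 + (-5 - 5)/(-4 - 2)) = (-4*2)*(15 - 10/(-6)) = -8*(15 - 10*(-⅙)) = -8*(15 + 5/3) = -8*50/3 = -400/3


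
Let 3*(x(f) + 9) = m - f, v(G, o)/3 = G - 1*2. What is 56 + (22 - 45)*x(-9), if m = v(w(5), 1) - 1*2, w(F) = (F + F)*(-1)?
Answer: 1456/3 ≈ 485.33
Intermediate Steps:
w(F) = -2*F (w(F) = (2*F)*(-1) = -2*F)
v(G, o) = -6 + 3*G (v(G, o) = 3*(G - 1*2) = 3*(G - 2) = 3*(-2 + G) = -6 + 3*G)
m = -38 (m = (-6 + 3*(-2*5)) - 1*2 = (-6 + 3*(-10)) - 2 = (-6 - 30) - 2 = -36 - 2 = -38)
x(f) = -65/3 - f/3 (x(f) = -9 + (-38 - f)/3 = -9 + (-38/3 - f/3) = -65/3 - f/3)
56 + (22 - 45)*x(-9) = 56 + (22 - 45)*(-65/3 - ⅓*(-9)) = 56 - 23*(-65/3 + 3) = 56 - 23*(-56/3) = 56 + 1288/3 = 1456/3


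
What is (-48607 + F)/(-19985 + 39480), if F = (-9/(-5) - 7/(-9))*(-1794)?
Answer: -798473/292425 ≈ -2.7305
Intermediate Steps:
F = -69368/15 (F = (-9*(-⅕) - 7*(-⅑))*(-1794) = (9/5 + 7/9)*(-1794) = (116/45)*(-1794) = -69368/15 ≈ -4624.5)
(-48607 + F)/(-19985 + 39480) = (-48607 - 69368/15)/(-19985 + 39480) = -798473/15/19495 = -798473/15*1/19495 = -798473/292425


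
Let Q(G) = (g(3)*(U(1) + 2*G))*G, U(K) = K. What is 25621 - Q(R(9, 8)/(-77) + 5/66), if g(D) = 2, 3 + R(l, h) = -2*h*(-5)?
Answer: 27899561/1089 ≈ 25619.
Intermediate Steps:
R(l, h) = -3 + 10*h (R(l, h) = -3 - 2*h*(-5) = -3 + 10*h)
Q(G) = G*(2 + 4*G) (Q(G) = (2*(1 + 2*G))*G = (2 + 4*G)*G = G*(2 + 4*G))
25621 - Q(R(9, 8)/(-77) + 5/66) = 25621 - 2*((-3 + 10*8)/(-77) + 5/66)*(1 + 2*((-3 + 10*8)/(-77) + 5/66)) = 25621 - 2*((-3 + 80)*(-1/77) + 5*(1/66))*(1 + 2*((-3 + 80)*(-1/77) + 5*(1/66))) = 25621 - 2*(77*(-1/77) + 5/66)*(1 + 2*(77*(-1/77) + 5/66)) = 25621 - 2*(-1 + 5/66)*(1 + 2*(-1 + 5/66)) = 25621 - 2*(-61)*(1 + 2*(-61/66))/66 = 25621 - 2*(-61)*(1 - 61/33)/66 = 25621 - 2*(-61)*(-28)/(66*33) = 25621 - 1*1708/1089 = 25621 - 1708/1089 = 27899561/1089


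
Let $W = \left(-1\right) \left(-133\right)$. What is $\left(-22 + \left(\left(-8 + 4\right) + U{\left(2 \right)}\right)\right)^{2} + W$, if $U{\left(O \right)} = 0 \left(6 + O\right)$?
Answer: $809$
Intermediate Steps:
$U{\left(O \right)} = 0$
$W = 133$
$\left(-22 + \left(\left(-8 + 4\right) + U{\left(2 \right)}\right)\right)^{2} + W = \left(-22 + \left(\left(-8 + 4\right) + 0\right)\right)^{2} + 133 = \left(-22 + \left(-4 + 0\right)\right)^{2} + 133 = \left(-22 - 4\right)^{2} + 133 = \left(-26\right)^{2} + 133 = 676 + 133 = 809$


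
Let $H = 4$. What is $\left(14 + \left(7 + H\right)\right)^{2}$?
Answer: $625$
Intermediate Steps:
$\left(14 + \left(7 + H\right)\right)^{2} = \left(14 + \left(7 + 4\right)\right)^{2} = \left(14 + 11\right)^{2} = 25^{2} = 625$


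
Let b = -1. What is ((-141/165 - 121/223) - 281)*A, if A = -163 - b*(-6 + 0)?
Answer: 585348569/12265 ≈ 47725.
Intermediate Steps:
A = -169 (A = -163 - (-1)*(-6 + 0) = -163 - (-1)*(-6) = -163 - 1*6 = -163 - 6 = -169)
((-141/165 - 121/223) - 281)*A = ((-141/165 - 121/223) - 281)*(-169) = ((-141*1/165 - 121*1/223) - 281)*(-169) = ((-47/55 - 121/223) - 281)*(-169) = (-17136/12265 - 281)*(-169) = -3463601/12265*(-169) = 585348569/12265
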